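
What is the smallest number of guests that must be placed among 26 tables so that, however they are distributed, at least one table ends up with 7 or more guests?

With 156 guests one could put exactly 6 in each of the 26 tables, and no table would reach 7.
One more guest must land in a table that already has 6, giving it 7.
So 26 × 6 + 1 = 157 guests are required.

157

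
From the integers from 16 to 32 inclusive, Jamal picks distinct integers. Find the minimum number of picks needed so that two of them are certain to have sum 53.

12

A set avoiding the sum 53 can contain at most one of each pair {x, 53−x}, plus the 5 elements whose complement lies outside the range.
The integers 16, …, 26 (11 of them) are such a set: any two sum to at least 16+17 = 33 and at most 25+26 = 51 < 53.
Pigeonhole: any 12th integer completes one of the 6 pairs, so 12 choices force a sum of 53.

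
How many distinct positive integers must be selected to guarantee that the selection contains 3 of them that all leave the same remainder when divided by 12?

25

By pigeonhole, the 12 residue classes mod 12 are the pigeonholes.
With 24 integers one could put 2 in each residue class and have no class reach 3.
The 25th integer pushes some class to 3, so 12·2 + 1 = 25.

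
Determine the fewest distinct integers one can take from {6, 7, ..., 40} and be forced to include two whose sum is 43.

20

Group the elements by complementary pair {x, 43−x}: {6,37}, {7,36}, {8,35}, …, giving 16 two-element pairs and 3 integers whose partner 43−x falls outside [6,40].
Treating each of those 19 groups as a pigeonhole, one can pick one integer per group — 19 integers — with no two summing to 43.
The 20th integer lands in an occupied pair, forcing a sum of 43.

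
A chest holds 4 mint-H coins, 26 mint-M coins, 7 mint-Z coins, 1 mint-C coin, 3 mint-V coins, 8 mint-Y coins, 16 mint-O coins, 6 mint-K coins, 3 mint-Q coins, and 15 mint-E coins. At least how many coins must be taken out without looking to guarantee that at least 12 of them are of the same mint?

An adversary could hand out at most 11 coins per mint (7 mints run out sooner): 4 + 11 + 7 + 1 + 3 + 8 + 11 + 6 + 3 + 11 = 65 coins and still no mint has 12.
One more coin lands in a mint already at 11, so 66 draws are enough and 65 are not.

66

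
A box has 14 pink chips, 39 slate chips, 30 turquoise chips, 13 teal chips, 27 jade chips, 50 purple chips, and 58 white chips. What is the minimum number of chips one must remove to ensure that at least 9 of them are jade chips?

In the worst case for collecting jade chips, every non-jade chip comes out first.
There are 14 + 39 + 30 + 13 + 50 + 58 = 204 non-jade chips altogether.
After those, each further chip must be jade, so 204 + 9 = 213 draws guarantee 9 jade chips.

213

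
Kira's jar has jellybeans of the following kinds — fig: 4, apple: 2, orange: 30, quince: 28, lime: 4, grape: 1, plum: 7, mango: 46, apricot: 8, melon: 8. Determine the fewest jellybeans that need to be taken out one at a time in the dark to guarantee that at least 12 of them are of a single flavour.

Pigeonhole: put each drawn jellybean into a box by flavour. The largest draw with every box below 12 takes min(count, 11) from each flavour; flavours with fewer than 11 contribute all they have.
Σ min(cᵢ, 11) = 4 + 2 + 11 + 11 + 4 + 1 + 7 + 11 + 8 + 8 = 67.
Draw number 67 + 1 = 68 must push one box to 12.

68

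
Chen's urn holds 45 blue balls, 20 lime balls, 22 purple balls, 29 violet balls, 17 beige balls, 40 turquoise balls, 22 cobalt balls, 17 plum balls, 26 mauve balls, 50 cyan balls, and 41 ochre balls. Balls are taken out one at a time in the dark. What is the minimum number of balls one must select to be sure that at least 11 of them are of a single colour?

111

By pigeonhole, put each drawn ball into a box by colour. The largest draw with every box below 11 takes min(count, 10) from each colour.
Σ min(cᵢ, 10) = 10 + 10 + 10 + 10 + 10 + 10 + 10 + 10 + 10 + 10 + 10 = 110.
Draw number 110 + 1 = 111 must push one box to 11.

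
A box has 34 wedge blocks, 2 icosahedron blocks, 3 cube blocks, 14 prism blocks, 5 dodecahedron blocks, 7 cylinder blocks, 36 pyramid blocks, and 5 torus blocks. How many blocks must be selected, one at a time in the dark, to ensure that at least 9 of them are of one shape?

47

Pigeonhole: the 8 shapes are the holes; the blocks drawn are the pigeons.
To avoid 9 of any one shape, the worst case takes at most 8 of each shape, or every block of a shape that has fewer than 8.
That gives 8 + 2 + 3 + 8 + 5 + 7 + 8 + 5 = 46 blocks with no shape reaching 9.
The next block forces some shape to 9, so 46 + 1 = 47.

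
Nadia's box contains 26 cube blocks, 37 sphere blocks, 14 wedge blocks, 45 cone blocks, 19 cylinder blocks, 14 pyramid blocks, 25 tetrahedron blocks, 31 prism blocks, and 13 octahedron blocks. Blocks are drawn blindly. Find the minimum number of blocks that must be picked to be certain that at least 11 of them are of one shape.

Pigeonhole: put each drawn block into a box by shape. The largest draw with every box below 11 takes min(count, 10) from each shape.
Σ min(cᵢ, 10) = 10 + 10 + 10 + 10 + 10 + 10 + 10 + 10 + 10 = 90.
Draw number 90 + 1 = 91 must push one box to 11.

91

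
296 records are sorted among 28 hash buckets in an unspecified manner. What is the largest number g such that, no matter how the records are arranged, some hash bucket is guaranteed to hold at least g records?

11

Pigeonhole: the 28 hash buckets are the holes and the 296 records are the pigeons.
If every hash bucket held at most 10 records, the total would be at most 28 × 10 = 280, which is less than 296.
So some hash bucket holds at least ⌈296/28⌉ = 11 records.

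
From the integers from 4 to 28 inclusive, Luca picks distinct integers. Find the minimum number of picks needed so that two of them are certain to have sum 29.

15

Two chosen integers sum to 29 exactly when both halves of some pair {x, 29−x} with 4 ≤ x ≤ 29−x ≤ 25 are chosen — 11 such pairs.
The remaining 3 elements (those with no distinct partner in range) can never complete a 29-sum, so the worst case takes all of them and one from each pair: 3 + 11 = 14.
By pigeonhole, the 15th integer has to be the second member of some pair, so 14 + 1 = 15.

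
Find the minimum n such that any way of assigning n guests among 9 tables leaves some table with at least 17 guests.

145

With 144 guests one could put exactly 16 in each of the 9 tables, and no table would reach 17.
One more guest must land in a table that already has 16, giving it 17.
So 9 × 16 + 1 = 145 guests are required.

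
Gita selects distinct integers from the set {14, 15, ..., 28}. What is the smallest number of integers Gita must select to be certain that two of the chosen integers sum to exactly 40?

10

A set avoiding the sum 40 can contain at most one of each pair {x, 40−x}, plus the 3 elements whose complement lies outside the range or equal to its own complement.
The integers 20, …, 28 (9 of them) are such a set: any two sum to at least 20+21 = 41 > 40.
Any 10th integer completes one of the 6 pairs, so 10 choices force a sum of 40.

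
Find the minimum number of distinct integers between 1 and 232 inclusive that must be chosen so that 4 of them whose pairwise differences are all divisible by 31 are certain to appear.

Integers whose pairwise differences are multiples of 31 are exactly those sharing a remainder mod 31. Pigeonhole: the 31 residue classes mod 31 are the pigeonholes.
With 93 integers one could put 3 in each residue class and have no class reach 4.
The 94th integer pushes some class to 4, so 31·3 + 1 = 94.

94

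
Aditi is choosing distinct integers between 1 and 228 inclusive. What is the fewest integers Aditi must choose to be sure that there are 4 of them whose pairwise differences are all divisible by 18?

Integers whose pairwise differences are multiples of 18 are exactly those sharing a remainder mod 18. By pigeonhole, the 18 residue classes mod 18 are the pigeonholes.
With 54 integers one could put 3 in each residue class and have no class reach 4.
The 55th integer pushes some class to 4, so 18·3 + 1 = 55.

55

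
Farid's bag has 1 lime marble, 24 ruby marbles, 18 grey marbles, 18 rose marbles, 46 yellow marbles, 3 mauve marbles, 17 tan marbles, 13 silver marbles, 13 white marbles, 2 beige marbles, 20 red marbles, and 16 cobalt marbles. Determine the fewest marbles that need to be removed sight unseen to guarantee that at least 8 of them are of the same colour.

The 12 colours are the holes; the marbles drawn are the pigeons.
To avoid 8 of any one colour, the worst case takes at most 7 of each colour, or every marble of a colour that has fewer than 7.
That gives 1 + 7 + 7 + 7 + 7 + 3 + 7 + 7 + 7 + 2 + 7 + 7 = 69 marbles with no colour reaching 8.
The next marble forces some colour to 8, so 69 + 1 = 70.

70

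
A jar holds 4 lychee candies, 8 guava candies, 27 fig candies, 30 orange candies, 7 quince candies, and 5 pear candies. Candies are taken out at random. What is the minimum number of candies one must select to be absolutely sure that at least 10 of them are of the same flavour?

By the pigeonhole principle, put each drawn candy into a box by flavour. The largest draw with every box below 10 takes min(count, 9) from each flavour; flavours with fewer than 9 contribute all they have.
Σ min(cᵢ, 9) = 4 + 8 + 9 + 9 + 7 + 5 = 42.
Draw number 42 + 1 = 43 must push one box to 10.

43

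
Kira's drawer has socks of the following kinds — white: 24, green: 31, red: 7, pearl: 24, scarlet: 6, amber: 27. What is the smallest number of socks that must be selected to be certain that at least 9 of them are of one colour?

46

Put each drawn sock into a box by colour. The largest draw with every box below 9 takes min(count, 8) from each colour; colours with fewer than 8 contribute all they have.
Σ min(cᵢ, 8) = 8 + 8 + 7 + 8 + 6 + 8 = 45.
Draw number 45 + 1 = 46 must push one box to 9.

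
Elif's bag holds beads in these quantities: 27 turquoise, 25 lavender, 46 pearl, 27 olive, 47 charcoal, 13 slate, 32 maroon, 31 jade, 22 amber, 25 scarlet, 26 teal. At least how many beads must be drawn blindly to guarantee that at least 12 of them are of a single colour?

Put each drawn bead into a box by colour. The largest draw with every box below 12 takes min(count, 11) from each colour.
Σ min(cᵢ, 11) = 11 + 11 + 11 + 11 + 11 + 11 + 11 + 11 + 11 + 11 + 11 = 121.
Draw number 121 + 1 = 122 must push one box to 12.

122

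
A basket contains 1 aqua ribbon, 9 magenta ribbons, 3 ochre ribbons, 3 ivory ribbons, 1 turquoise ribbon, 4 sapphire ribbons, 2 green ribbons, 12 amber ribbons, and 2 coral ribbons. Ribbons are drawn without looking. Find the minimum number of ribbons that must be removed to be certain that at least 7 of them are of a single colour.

Pigeonhole: the 9 colours are the holes; the ribbons drawn are the pigeons.
To avoid 7 of any one colour, the worst case takes at most 6 of each colour, or every ribbon of a colour that has fewer than 6.
That gives 1 + 6 + 3 + 3 + 1 + 4 + 2 + 6 + 2 = 28 ribbons with no colour reaching 7.
The next ribbon forces some colour to 7, so 28 + 1 = 29.

29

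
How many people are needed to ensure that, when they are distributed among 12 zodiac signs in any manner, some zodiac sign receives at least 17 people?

193

With 192 people one could put exactly 16 in each of the 12 zodiac signs, and no zodiac sign would reach 17.
By the pigeonhole principle, one more person must land in a zodiac sign that already has 16, giving it 17.
So 12 × 16 + 1 = 193 people are required.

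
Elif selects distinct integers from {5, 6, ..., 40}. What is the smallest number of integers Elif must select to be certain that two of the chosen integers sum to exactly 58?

26

Group the elements by complementary pair {x, 58−x}: {18,40}, {19,39}, {20,38}, …, giving 11 two-element pairs, the single value 29 (it cannot pair with itself since the integers are distinct), and 13 integers whose partner 58−x falls outside [5,40].
Treating each of those 25 groups as a pigeonhole, one can pick one integer per group — 25 integers — with no two summing to 58.
The 26th integer lands in an occupied pair, forcing a sum of 58.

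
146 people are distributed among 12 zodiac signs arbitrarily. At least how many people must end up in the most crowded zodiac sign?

Pigeonhole: the 12 zodiac signs are the holes and the 146 people are the pigeons.
If every zodiac sign held at most 12 people, the total would be at most 12 × 12 = 144, which is less than 146.
So some zodiac sign holds at least ⌈146/12⌉ = 13 people.

13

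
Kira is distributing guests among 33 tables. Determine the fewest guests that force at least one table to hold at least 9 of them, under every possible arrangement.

265

With 264 guests one could put exactly 8 in each of the 33 tables, and no table would reach 9.
One more guest must land in a table that already has 8, giving it 9.
So 33 × 8 + 1 = 265 guests are required.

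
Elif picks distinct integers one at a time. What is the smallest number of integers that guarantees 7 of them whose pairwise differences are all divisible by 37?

Integers whose pairwise differences are multiples of 37 are exactly those sharing a remainder mod 37. The 37 residue classes mod 37 are the pigeonholes.
With 222 integers one could put 6 in each residue class and have no class reach 7.
The 223rd integer pushes some class to 7, so 37·6 + 1 = 223.

223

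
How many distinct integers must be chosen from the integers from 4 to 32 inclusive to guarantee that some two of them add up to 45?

20

A set avoiding the sum 45 can contain at most one of each pair {x, 45−x}, plus the 9 elements whose complement lies outside the range.
The integers 4, …, 22 (19 of them) are such a set: any two sum to at least 4+5 = 9 and at most 21+22 = 43 < 45.
Pigeonhole: any 20th integer completes one of the 10 pairs, so 20 choices force a sum of 45.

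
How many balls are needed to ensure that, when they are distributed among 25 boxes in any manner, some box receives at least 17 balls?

401

With 400 balls one could put exactly 16 in each of the 25 boxes, and no box would reach 17.
One more ball must land in a box that already has 16, giving it 17.
So 25 × 16 + 1 = 401 balls are required.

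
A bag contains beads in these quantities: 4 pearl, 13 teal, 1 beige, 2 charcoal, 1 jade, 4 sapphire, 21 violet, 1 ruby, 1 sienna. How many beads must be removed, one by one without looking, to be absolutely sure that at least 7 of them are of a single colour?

27

An adversary could hand out at most 6 beads per colour (7 colours run out sooner): 4 + 6 + 1 + 2 + 1 + 4 + 6 + 1 + 1 = 26 beads and still no colour has 7.
One more bead lands in a colour already at 6, so 27 draws are enough and 26 are not.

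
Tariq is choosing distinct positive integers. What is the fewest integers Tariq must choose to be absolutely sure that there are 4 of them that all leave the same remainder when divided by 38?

115

The 38 residue classes mod 38 are the pigeonholes.
With 114 integers one could put 3 in each residue class and have no class reach 4.
The 115th integer pushes some class to 4, so 38·3 + 1 = 115.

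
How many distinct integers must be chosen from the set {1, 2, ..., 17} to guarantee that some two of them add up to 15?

A set avoiding the sum 15 can contain at most one of each pair {x, 15−x}, plus the 3 elements whose complement lies outside the range.
The integers 8, …, 17 (10 of them) are such a set: any two sum to at least 8+9 = 17 > 15.
Any 11th integer completes one of the 7 pairs, so 11 choices force a sum of 15.

11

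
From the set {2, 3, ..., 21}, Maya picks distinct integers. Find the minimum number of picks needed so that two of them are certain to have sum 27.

13

Group the elements by complementary pair {x, 27−x}: {6,21}, {7,20}, {8,19}, …, giving 8 two-element pairs and 4 integers whose partner 27−x falls outside [2,21].
Pigeonhole: treating each of those 12 groups as a pigeonhole, one can pick one integer per group — 12 integers — with no two summing to 27.
The 13th integer lands in an occupied pair, forcing a sum of 27.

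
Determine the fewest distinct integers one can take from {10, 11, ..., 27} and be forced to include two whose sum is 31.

13

Two chosen integers sum to 31 exactly when both halves of some pair {x, 31−x} with 10 ≤ x ≤ 31−x ≤ 21 are chosen — 6 such pairs.
The remaining 6 elements (those with no distinct partner in range) can never complete a 31-sum, so the worst case takes all of them and one from each pair: 6 + 6 = 12.
The 13th integer has to be the second member of some pair, so 12 + 1 = 13.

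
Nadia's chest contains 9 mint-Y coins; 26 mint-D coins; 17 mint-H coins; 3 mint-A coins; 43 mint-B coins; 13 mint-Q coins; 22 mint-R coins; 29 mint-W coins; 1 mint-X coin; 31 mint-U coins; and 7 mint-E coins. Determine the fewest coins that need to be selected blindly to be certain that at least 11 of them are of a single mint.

By the pigeonhole principle, put each drawn coin into a box by mint. The largest draw with every box below 11 takes min(count, 10) from each mint; mints with fewer than 10 contribute all they have.
Σ min(cᵢ, 10) = 9 + 10 + 10 + 3 + 10 + 10 + 10 + 10 + 1 + 10 + 7 = 90.
Draw number 90 + 1 = 91 must push one box to 11.

91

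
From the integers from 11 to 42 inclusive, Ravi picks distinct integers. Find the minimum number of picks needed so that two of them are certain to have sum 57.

19

A set avoiding the sum 57 can contain at most one of each pair {x, 57−x}, plus the 4 elements whose complement lies outside the range.
The integers 11, …, 28 (18 of them) are such a set: any two sum to at least 11+12 = 23 and at most 27+28 = 55 < 57.
Pigeonhole: any 19th integer completes one of the 14 pairs, so 19 choices force a sum of 57.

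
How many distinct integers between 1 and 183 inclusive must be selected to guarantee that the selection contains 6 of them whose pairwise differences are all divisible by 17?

86

Integers whose pairwise differences are multiples of 17 are exactly those sharing a remainder mod 17. The 17 residue classes mod 17 are the pigeonholes.
With 85 integers one could put 5 in each residue class and have no class reach 6.
The 86th integer pushes some class to 6, so 17·5 + 1 = 86.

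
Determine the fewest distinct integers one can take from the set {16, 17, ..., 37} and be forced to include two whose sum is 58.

Group the elements by complementary pair {x, 58−x}: {21,37}, {22,36}, {23,35}, …, giving 8 two-element pairs, the single value 29 (it cannot pair with itself since the integers are distinct), and 5 integers whose partner 58−x falls outside [16,37].
Pigeonhole: treating each of those 14 groups as a pigeonhole, one can pick one integer per group — 14 integers — with no two summing to 58.
The 15th integer lands in an occupied pair, forcing a sum of 58.

15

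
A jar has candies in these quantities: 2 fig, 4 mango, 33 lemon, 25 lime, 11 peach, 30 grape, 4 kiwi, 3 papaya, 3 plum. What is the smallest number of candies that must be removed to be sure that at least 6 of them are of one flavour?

Pigeonhole: put each drawn candy into a box by flavour. The largest draw with every box below 6 takes min(count, 5) from each flavour; flavours with fewer than 5 contribute all they have.
Σ min(cᵢ, 5) = 2 + 4 + 5 + 5 + 5 + 5 + 4 + 3 + 3 = 36.
Draw number 36 + 1 = 37 must push one box to 6.

37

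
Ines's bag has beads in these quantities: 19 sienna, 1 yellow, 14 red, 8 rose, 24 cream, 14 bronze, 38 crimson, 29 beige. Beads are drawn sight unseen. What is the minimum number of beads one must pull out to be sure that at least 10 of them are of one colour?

An adversary could hand out at most 9 beads per colour (yellow, rose run out sooner): 9 + 1 + 9 + 8 + 9 + 9 + 9 + 9 = 63 beads and still no colour has 10.
Pigeonhole: one more bead lands in a colour already at 9, so 64 draws are enough and 63 are not.

64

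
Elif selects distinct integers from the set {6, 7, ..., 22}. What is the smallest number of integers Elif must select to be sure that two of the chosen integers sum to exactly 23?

12

Two chosen integers sum to 23 exactly when both halves of some pair {x, 23−x} with 6 ≤ x ≤ 23−x ≤ 17 are chosen — 6 such pairs.
The remaining 5 elements (those with no distinct partner in range) can never complete a 23-sum, so the worst case takes all of them and one from each pair: 5 + 6 = 11.
The 12th integer has to be the second member of some pair, so 11 + 1 = 12.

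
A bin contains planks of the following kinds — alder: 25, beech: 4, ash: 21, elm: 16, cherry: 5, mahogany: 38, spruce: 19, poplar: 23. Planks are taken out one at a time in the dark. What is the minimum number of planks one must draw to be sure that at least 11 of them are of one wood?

70

An adversary could hand out at most 10 planks per wood (beech, cherry run out sooner): 10 + 4 + 10 + 10 + 5 + 10 + 10 + 10 = 69 planks and still no wood has 11.
One more plank lands in a wood already at 10, so 70 draws are enough and 69 are not.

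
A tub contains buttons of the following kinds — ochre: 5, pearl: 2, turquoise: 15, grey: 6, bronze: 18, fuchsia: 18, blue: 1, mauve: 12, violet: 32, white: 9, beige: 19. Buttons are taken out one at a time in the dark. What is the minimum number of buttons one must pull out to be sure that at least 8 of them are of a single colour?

Put each drawn button into a box by colour. The largest draw with every box below 8 takes min(count, 7) from each colour; colours with fewer than 7 contribute all they have.
Σ min(cᵢ, 7) = 5 + 2 + 7 + 6 + 7 + 7 + 1 + 7 + 7 + 7 + 7 = 63.
Draw number 63 + 1 = 64 must push one box to 8.

64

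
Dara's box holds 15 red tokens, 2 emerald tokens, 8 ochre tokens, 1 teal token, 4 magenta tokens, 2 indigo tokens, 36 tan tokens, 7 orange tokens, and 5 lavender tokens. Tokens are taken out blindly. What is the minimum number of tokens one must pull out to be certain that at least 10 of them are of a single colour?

48

An adversary could hand out at most 9 tokens per colour (7 colours run out sooner): 9 + 2 + 8 + 1 + 4 + 2 + 9 + 7 + 5 = 47 tokens and still no colour has 10.
One more token lands in a colour already at 9, so 48 draws are enough and 47 are not.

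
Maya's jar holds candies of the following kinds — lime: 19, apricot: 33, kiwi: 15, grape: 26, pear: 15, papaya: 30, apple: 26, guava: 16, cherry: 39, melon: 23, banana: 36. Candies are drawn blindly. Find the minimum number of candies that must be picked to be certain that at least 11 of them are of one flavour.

Put each drawn candy into a box by flavour. The largest draw with every box below 11 takes min(count, 10) from each flavour.
Σ min(cᵢ, 10) = 10 + 10 + 10 + 10 + 10 + 10 + 10 + 10 + 10 + 10 + 10 = 110.
Draw number 110 + 1 = 111 must push one box to 11.

111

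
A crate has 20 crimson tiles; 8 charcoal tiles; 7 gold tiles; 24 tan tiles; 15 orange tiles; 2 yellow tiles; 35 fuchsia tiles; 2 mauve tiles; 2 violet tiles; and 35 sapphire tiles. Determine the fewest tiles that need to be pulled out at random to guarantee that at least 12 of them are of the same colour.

77

Put each drawn tile into a box by colour. The largest draw with every box below 12 takes min(count, 11) from each colour; colours with fewer than 11 contribute all they have.
Σ min(cᵢ, 11) = 11 + 8 + 7 + 11 + 11 + 2 + 11 + 2 + 2 + 11 = 76.
Draw number 76 + 1 = 77 must push one box to 12.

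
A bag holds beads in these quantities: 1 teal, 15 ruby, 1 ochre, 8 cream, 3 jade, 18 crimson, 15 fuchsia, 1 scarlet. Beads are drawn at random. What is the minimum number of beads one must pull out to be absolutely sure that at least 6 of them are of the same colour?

The 8 colours are the holes; the beads drawn are the pigeons.
To avoid 6 of any one colour, the worst case takes at most 5 of each colour, or every bead of a colour that has fewer than 5.
That gives 1 + 5 + 1 + 5 + 3 + 5 + 5 + 1 = 26 beads with no colour reaching 6.
The next bead forces some colour to 6, so 26 + 1 = 27.

27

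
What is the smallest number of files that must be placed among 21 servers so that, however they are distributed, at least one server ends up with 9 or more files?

With 168 files one could put exactly 8 in each of the 21 servers, and no server would reach 9.
One more file must land in a server that already has 8, giving it 9.
So 21 × 8 + 1 = 169 files are required.

169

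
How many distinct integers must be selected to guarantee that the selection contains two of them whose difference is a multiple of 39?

40

Integers whose pairwise differences are multiples of 39 are exactly those sharing a remainder mod 39. Pigeonhole: the 39 residue classes mod 39 are the pigeonholes.
With 39 integers one could put 1 in each residue class and have no class reach 2.
The 40th integer pushes some class to 2, so 39·1 + 1 = 40.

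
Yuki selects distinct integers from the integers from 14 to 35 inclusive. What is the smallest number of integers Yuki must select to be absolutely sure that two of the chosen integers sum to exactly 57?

16

A set avoiding the sum 57 can contain at most one of each pair {x, 57−x}, plus the 8 elements whose complement lies outside the range.
The integers 14, …, 28 (15 of them) are such a set: any two sum to at least 14+15 = 29 and at most 27+28 = 55 < 57.
By pigeonhole, any 16th integer completes one of the 7 pairs, so 16 choices force a sum of 57.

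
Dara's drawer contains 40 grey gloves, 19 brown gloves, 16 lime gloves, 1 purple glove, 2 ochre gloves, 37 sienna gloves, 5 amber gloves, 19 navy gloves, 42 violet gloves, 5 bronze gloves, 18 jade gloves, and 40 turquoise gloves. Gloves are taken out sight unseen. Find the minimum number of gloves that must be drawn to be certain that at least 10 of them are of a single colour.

86

Pigeonhole: the 12 colours are the holes; the gloves drawn are the pigeons.
To avoid 10 of any one colour, the worst case takes at most 9 of each colour, or every glove of a colour that has fewer than 9.
That gives 9 + 9 + 9 + 1 + 2 + 9 + 5 + 9 + 9 + 5 + 9 + 9 = 85 gloves with no colour reaching 10.
The next glove forces some colour to 10, so 85 + 1 = 86.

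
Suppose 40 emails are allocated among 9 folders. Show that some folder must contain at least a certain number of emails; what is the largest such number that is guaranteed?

The 9 folders are the holes and the 40 emails are the pigeons.
If every folder held at most 4 emails, the total would be at most 9 × 4 = 36, which is less than 40.
So some folder holds at least ⌈40/9⌉ = 5 emails.

5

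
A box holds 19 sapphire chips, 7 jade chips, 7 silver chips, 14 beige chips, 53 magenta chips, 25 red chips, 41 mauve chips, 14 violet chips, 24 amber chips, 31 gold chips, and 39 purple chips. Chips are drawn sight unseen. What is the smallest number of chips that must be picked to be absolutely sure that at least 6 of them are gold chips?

249

In the worst case for collecting gold chips, every non-gold chip comes out first.
There are 19 + 7 + 7 + 14 + 53 + 25 + 41 + 14 + 24 + 39 = 243 non-gold chips altogether.
After those, each further chip must be gold, so 243 + 6 = 249 draws guarantee 6 gold chips.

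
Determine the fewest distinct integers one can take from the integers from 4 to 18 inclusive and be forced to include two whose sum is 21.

Group the elements by complementary pair {x, 21−x}: {4,17}, {5,16}, {6,15}, …, giving 7 two-element pairs and 1 integer whose partner 21−x falls outside [4,18].
Treating each of those 8 groups as a pigeonhole, one can pick one integer per group — 8 integers — with no two summing to 21.
The 9th integer lands in an occupied pair, forcing a sum of 21.

9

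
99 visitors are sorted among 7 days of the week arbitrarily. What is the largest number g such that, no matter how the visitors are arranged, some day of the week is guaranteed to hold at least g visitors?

15

By the pigeonhole principle, the 7 days of the week are the holes and the 99 visitors are the pigeons.
If every day of the week held at most 14 visitors, the total would be at most 7 × 14 = 98, which is less than 99.
So some day of the week holds at least ⌈99/7⌉ = 15 visitors.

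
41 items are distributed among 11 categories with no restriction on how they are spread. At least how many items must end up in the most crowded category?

4

By the pigeonhole principle, the 11 categories are the holes and the 41 items are the pigeons.
If every category held at most 3 items, the total would be at most 11 × 3 = 33, which is less than 41.
So some category holds at least ⌈41/11⌉ = 4 items.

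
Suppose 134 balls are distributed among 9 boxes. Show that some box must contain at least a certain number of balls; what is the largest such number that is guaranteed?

Pigeonhole: the 9 boxes are the holes and the 134 balls are the pigeons.
If every box held at most 14 balls, the total would be at most 9 × 14 = 126, which is less than 134.
So some box holds at least ⌈134/9⌉ = 15 balls.

15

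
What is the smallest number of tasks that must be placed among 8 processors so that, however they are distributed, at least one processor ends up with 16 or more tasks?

With 120 tasks one could put exactly 15 in each of the 8 processors, and no processor would reach 16.
By pigeonhole, one more task must land in a processor that already has 15, giving it 16.
So 8 × 15 + 1 = 121 tasks are required.

121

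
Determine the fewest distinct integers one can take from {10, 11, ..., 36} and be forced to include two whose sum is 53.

18

Two chosen integers sum to 53 exactly when both halves of some pair {x, 53−x} with 17 ≤ x ≤ 53−x ≤ 36 are chosen — 10 such pairs.
The remaining 7 elements (those with no distinct partner in range) can never complete a 53-sum, so the worst case takes all of them and one from each pair: 7 + 10 = 17.
By pigeonhole, the 18th integer has to be the second member of some pair, so 17 + 1 = 18.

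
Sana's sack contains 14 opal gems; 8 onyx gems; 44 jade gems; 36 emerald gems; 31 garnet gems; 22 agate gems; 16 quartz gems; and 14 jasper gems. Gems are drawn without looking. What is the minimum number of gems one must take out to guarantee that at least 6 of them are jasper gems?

In the worst case for collecting jasper gems, every non-jasper gem comes out first.
There are 14 + 8 + 44 + 36 + 31 + 22 + 16 = 171 non-jasper gems altogether.
After those, each further gem must be jasper, so 171 + 6 = 177 draws guarantee 6 jasper gems.

177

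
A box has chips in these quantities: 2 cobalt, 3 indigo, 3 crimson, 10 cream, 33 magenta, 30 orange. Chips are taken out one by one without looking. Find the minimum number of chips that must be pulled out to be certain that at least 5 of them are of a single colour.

By pigeonhole, the 6 colours are the holes; the chips drawn are the pigeons.
To avoid 5 of any one colour, the worst case takes at most 4 of each colour, or every chip of a colour that has fewer than 4.
That gives 2 + 3 + 3 + 4 + 4 + 4 = 20 chips with no colour reaching 5.
The next chip forces some colour to 5, so 20 + 1 = 21.

21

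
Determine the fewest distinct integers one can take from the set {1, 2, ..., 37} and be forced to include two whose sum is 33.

22

Two chosen integers sum to 33 exactly when both halves of some pair {x, 33−x} with 1 ≤ x ≤ 33−x ≤ 32 are chosen — 16 such pairs.
The remaining 5 elements (those with no distinct partner in range) can never complete a 33-sum, so the worst case takes all of them and one from each pair: 5 + 16 = 21.
The 22nd integer has to be the second member of some pair, so 21 + 1 = 22.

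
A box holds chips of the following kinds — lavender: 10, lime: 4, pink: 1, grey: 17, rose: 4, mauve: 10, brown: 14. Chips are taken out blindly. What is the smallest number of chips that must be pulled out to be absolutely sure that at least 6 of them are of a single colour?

30

The 7 colours are the holes; the chips drawn are the pigeons.
To avoid 6 of any one colour, the worst case takes at most 5 of each colour, or every chip of a colour that has fewer than 5.
That gives 5 + 4 + 1 + 5 + 4 + 5 + 5 = 29 chips with no colour reaching 6.
The next chip forces some colour to 6, so 29 + 1 = 30.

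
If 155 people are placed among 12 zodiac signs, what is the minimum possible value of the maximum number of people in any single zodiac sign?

13

The 12 zodiac signs are the holes and the 155 people are the pigeons.
If every zodiac sign held at most 12 people, the total would be at most 12 × 12 = 144, which is less than 155.
So some zodiac sign holds at least ⌈155/12⌉ = 13 people.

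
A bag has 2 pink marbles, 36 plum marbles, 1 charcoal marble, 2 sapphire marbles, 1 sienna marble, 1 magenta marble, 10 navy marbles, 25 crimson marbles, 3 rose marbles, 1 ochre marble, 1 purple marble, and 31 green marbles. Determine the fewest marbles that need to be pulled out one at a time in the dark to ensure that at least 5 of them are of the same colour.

An adversary could hand out at most 4 marbles per colour (8 colours run out sooner): 2 + 4 + 1 + 2 + 1 + 1 + 4 + 4 + 3 + 1 + 1 + 4 = 28 marbles and still no colour has 5.
By pigeonhole, one more marble lands in a colour already at 4, so 29 draws are enough and 28 are not.

29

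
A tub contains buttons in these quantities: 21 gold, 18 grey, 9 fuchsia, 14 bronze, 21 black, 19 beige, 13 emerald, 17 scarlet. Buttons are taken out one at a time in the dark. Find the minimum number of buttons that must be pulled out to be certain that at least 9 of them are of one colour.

65

The 8 colours are the holes; the buttons drawn are the pigeons.
To avoid 9 of any one colour, the worst case takes at most 8 of each colour.
That gives 8 + 8 + 8 + 8 + 8 + 8 + 8 + 8 = 64 buttons with no colour reaching 9.
The next button forces some colour to 9, so 64 + 1 = 65.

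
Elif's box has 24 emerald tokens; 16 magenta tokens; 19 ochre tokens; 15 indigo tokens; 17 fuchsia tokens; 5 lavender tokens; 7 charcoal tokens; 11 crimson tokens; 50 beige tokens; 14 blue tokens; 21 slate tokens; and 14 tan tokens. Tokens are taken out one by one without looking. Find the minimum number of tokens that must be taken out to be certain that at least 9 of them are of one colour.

An adversary could hand out at most 8 tokens per colour (lavender, charcoal run out sooner): 8 + 8 + 8 + 8 + 8 + 5 + 7 + 8 + 8 + 8 + 8 + 8 = 92 tokens and still no colour has 9.
By pigeonhole, one more token lands in a colour already at 8, so 93 draws are enough and 92 are not.

93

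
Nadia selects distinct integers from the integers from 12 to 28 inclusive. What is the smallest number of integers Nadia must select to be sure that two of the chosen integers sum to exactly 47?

Two chosen integers sum to 47 exactly when both halves of some pair {x, 47−x} with 19 ≤ x ≤ 47−x ≤ 28 are chosen — 5 such pairs.
The remaining 7 elements (those with no distinct partner in range) can never complete a 47-sum, so the worst case takes all of them and one from each pair: 7 + 5 = 12.
By the pigeonhole principle, the 13th integer has to be the second member of some pair, so 12 + 1 = 13.

13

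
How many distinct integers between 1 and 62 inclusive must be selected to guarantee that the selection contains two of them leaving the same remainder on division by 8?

9

The 8 residue classes mod 8 are the pigeonholes.
With 8 integers one could put 1 in each residue class and have no class reach 2.
The 9th integer pushes some class to 2, so 8·1 + 1 = 9.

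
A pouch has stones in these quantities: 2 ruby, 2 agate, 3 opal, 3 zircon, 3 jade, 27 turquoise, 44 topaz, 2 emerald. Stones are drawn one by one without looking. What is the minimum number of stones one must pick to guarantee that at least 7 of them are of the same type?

Put each drawn stone into a box by type. The largest draw with every box below 7 takes min(count, 6) from each type; types with fewer than 6 contribute all they have.
Σ min(cᵢ, 6) = 2 + 2 + 3 + 3 + 3 + 6 + 6 + 2 = 27.
Draw number 27 + 1 = 28 must push one box to 7.

28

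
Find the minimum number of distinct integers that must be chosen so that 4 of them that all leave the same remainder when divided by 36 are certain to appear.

The 36 residue classes mod 36 are the pigeonholes.
With 108 integers one could put 3 in each residue class and have no class reach 4.
The 109th integer pushes some class to 4, so 36·3 + 1 = 109.

109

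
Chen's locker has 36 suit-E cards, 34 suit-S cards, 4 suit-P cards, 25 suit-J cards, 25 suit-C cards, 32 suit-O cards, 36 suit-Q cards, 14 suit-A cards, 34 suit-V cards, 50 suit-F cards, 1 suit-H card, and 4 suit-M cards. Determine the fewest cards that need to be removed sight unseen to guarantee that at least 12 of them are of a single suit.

An adversary could hand out at most 11 cards per suit (suit-P, suit-H, suit-M run out sooner): 11 + 11 + 4 + 11 + 11 + 11 + 11 + 11 + 11 + 11 + 1 + 4 = 108 cards and still no suit has 12.
Pigeonhole: one more card lands in a suit already at 11, so 109 draws are enough and 108 are not.

109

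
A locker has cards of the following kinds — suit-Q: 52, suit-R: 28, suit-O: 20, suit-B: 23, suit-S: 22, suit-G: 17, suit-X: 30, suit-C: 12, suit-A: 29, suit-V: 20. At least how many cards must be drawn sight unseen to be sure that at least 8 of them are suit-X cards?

231

In the worst case for collecting suit-X cards, every non-suit-X card comes out first.
There are 52 + 28 + 20 + 23 + 22 + 17 + 12 + 29 + 20 = 223 non-suit-X cards altogether.
After those, each further card must be suit-X, so 223 + 8 = 231 draws guarantee 8 suit-X cards.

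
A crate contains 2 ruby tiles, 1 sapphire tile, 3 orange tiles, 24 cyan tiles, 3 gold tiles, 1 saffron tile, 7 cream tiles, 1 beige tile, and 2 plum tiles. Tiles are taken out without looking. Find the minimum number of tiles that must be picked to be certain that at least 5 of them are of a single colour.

22

Pigeonhole: the 9 colours are the holes; the tiles drawn are the pigeons.
To avoid 5 of any one colour, the worst case takes at most 4 of each colour, or every tile of a colour that has fewer than 4.
That gives 2 + 1 + 3 + 4 + 3 + 1 + 4 + 1 + 2 = 21 tiles with no colour reaching 5.
The next tile forces some colour to 5, so 21 + 1 = 22.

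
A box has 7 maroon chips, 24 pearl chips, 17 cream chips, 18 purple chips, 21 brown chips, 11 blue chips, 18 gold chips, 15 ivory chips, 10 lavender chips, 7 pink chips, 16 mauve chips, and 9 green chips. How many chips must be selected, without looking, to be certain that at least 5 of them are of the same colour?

By pigeonhole, put each drawn chip into a box by colour. The largest draw with every box below 5 takes min(count, 4) from each colour.
Σ min(cᵢ, 4) = 4 + 4 + 4 + 4 + 4 + 4 + 4 + 4 + 4 + 4 + 4 + 4 = 48.
Draw number 48 + 1 = 49 must push one box to 5.

49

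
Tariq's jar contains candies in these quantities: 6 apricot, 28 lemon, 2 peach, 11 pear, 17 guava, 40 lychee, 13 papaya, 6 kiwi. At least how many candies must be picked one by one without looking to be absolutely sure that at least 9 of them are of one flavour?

55

Put each drawn candy into a box by flavour. The largest draw with every box below 9 takes min(count, 8) from each flavour; flavours with fewer than 8 contribute all they have.
Σ min(cᵢ, 8) = 6 + 8 + 2 + 8 + 8 + 8 + 8 + 6 = 54.
Draw number 54 + 1 = 55 must push one box to 9.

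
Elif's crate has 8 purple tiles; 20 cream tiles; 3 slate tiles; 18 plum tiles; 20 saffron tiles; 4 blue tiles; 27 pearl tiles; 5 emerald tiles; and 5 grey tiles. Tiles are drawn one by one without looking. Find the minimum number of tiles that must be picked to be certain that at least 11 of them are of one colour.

By pigeonhole, put each drawn tile into a box by colour. The largest draw with every box below 11 takes min(count, 10) from each colour; colours with fewer than 10 contribute all they have.
Σ min(cᵢ, 10) = 8 + 10 + 3 + 10 + 10 + 4 + 10 + 5 + 5 = 65.
Draw number 65 + 1 = 66 must push one box to 11.

66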